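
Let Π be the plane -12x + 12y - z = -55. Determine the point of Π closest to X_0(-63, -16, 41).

n = (-12, 12, -1), |n|² = 289, and n·X_0 − (-55) = 578.
t = 578/289 = 2, so the foot is X_0 − t·n = (-63, -16, 41) − 2·(-12, 12, -1) = (-39, -40, 43).

(-39, -40, 43)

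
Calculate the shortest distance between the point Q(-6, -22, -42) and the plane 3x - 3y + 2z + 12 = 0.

Normal vector n = (3, -3, 2), and n·(-6, -22, -42) - (-12) = -24.
|n| = √(9 + 9 + 4) = √22, so the distance is |-24|/√22 = 12√22/11.

24/√22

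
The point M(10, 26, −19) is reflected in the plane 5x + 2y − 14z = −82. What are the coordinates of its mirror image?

(-10, 18, 37)

With n = (5, 2, −14), the signed offset is (n·M − (-82))/|n|² = 450/225 = 2.
M' = M − 2t·n = (10, 26, −19) − 4·(5, 2, −14) = (−10, 18, 37).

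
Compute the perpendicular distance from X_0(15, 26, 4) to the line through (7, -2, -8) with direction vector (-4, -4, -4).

Direction vector d = (-4, -4, -4).
AP = (8, 28, 12); AP·d = -192, |AP|² = 992, |d|² = 48.
distance² = |AP|² − (AP·d)²/|d|² = 992 − 36864/48 = 224, so the distance is 4√14.

4√14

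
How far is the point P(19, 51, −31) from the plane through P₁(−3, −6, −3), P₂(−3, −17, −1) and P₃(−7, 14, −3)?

P₁P₂ = (0, −11, 2) and P₁P₃ = (−4, 20, 0), so a normal is n = P₁P₂ × P₁P₃ = (−40, −8, −44).
Then n·(19, 51, −31) − 300 = −104.
|n| = √(1600 + 64 + 1936) = 60, so the distance is |-104|/60 = 26/15.

26/15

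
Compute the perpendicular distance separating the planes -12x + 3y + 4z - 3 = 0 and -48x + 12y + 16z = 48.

Divide the second equation by 4 to match normals: -12x + 3y + 4z = 12.
Both planes have normal n = (-12, 3, 4), |n| = 13. Any point on the first plane is at distance |12 − 3|/|n| = 9/13 from the second.

9/13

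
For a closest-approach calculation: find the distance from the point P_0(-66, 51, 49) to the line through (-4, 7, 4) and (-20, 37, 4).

√3181

A direction vector is d = (-16, 30, 0).
AP = (-62, 44, 45), and AP × d = (-1350, -720, -1156).
|AP × d|² = 3677236 and |d|² = 1156, so the distance is √(3677236/1156) = √3181.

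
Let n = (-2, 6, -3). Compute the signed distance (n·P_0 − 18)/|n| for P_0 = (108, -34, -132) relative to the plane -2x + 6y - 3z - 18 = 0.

-6

n·P_0 − 18 = -42.
|n| = 7, so the signed distance is -42/7 = -6.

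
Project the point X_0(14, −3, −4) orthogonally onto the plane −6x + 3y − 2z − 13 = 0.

(2, 3, -8)

n = (−6, 3, −2), |n|² = 49, and n·X_0 − 13 = -98.
t = -98/49 = -2, so the foot is X_0 − t·n = (14, −3, −4) − (-2)·(−6, 3, −2) = (2, 3, −8).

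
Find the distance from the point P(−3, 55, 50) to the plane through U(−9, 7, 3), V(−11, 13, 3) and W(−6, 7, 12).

UV = (−2, 6, 0) and UW = (3, 0, 9), so a normal is n = UV × UW = (54, 18, −18).
n = (54, 18, −18); n·P − (-414) = 342; |n| = 18√11; distance = 342/(18√11) = 19/√11.

19√11/11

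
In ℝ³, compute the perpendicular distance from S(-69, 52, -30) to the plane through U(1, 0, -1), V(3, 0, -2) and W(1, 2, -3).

8

UV = (2, 0, -1) and UW = (0, 2, -2), so a normal is n = UV × UW = (2, 4, 4).
n = (2, 4, 4); n·P − (-2) = -48; |n| = 6; distance = 48/6 = 8.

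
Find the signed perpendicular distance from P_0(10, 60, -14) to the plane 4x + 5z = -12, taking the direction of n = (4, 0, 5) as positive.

-18√41/41

n·P_0 − (-12) = -18.
|n| = √41, so the signed distance is -18√41/41.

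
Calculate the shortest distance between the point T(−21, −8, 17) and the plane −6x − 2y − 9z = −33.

2

Normal vector n = (−6, −2, −9), and n·(−21, −8, 17) − (−33) = 22.
|n| = √(36 + 4 + 81) = 11, so the distance is |22|/11 = 2.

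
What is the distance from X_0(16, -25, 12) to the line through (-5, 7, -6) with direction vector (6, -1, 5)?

Direction vector d = (6, -1, 5).
AP = (21, -32, 18), and AP × d = (-142, 3, 171).
|AP × d|² = 49414 and |d|² = 62, so the distance is √(49414/62) = √797.

√797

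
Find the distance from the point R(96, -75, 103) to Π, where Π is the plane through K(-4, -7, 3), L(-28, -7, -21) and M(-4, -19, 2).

4

KL = (-24, 0, -24) and KM = (0, -12, -1), so a normal is n = KL × KM = (-288, -24, 288).
Then n·(96, -75, 103) - 2184 = 1632.
|n| = √(82944 + 576 + 82944) = 408, so the distance is |1632|/408 = 4.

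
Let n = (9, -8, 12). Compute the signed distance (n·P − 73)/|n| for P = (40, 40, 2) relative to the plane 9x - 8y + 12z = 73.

-9/17

n·P − 73 = -9.
|n| = 17, so the signed distance is -9/17.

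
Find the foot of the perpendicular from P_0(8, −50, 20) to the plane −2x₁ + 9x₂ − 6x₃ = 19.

(-2, -5, -10)

The perpendicular from P_0 has direction n = (−2, 9, −6): r = (8, −50, 20) + μ(−2, 9, −6).
Substitute into the plane: n·(P_0 + μn) = 19 gives -586 + 121μ = 19, so μ = 5.
Foot = (8, −50, 20) + 5·(−2, 9, −6) = (−2, −5, −10).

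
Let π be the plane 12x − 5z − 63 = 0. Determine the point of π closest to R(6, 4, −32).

(-6, 4, -27)

n = (12, 0, −5), |n|² = 169, and n·R − 63 = 169.
t = 169/169 = 1, so the foot is R − t·n = (6, 4, −32) − 1·(12, 0, −5) = (−6, 4, −27).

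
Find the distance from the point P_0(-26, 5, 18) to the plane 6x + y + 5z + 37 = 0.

d = |6·(-26) + 1·5 + 5·18 − (-37)| / √(36 + 1 + 25) = |-24| / √62 = 24/√62.

24/√62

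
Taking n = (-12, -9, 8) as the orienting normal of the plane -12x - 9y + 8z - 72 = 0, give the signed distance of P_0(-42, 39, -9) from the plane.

n·P_0 − 72 = 9.
|n| = 17, so the signed distance is 9/17.

9/17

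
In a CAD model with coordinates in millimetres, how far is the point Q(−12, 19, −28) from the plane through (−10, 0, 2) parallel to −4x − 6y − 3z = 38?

Parallel planes share the normal n = (−4, −6, −3); since (−10, 0, 2) lies on the plane, its equation is −4x − 6y − 3z = 34.
d = |(-4)·(-12) + (-6)·19 + (-3)·(-28) − 34| / √(16 + 36 + 9) = |-16| / √61 = 16/√61.

16√61/61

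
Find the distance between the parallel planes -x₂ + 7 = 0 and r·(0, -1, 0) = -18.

11

With common normal n = (0, -1, 0) (|n| = 1), the distance is |(-7) − (-18)|/|n| = 11/1 = 11.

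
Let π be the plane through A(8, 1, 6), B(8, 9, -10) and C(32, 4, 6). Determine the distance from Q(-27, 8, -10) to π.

3

AB = (0, 8, -16) and AC = (24, 3, 0), so a normal is n = AB × AC = (48, -384, -192).
Then n·(-27, 8, -10) - (-1152) = -1296.
|n| = √(2304 + 147456 + 36864) = 432, so the distance is |-1296|/432 = 3.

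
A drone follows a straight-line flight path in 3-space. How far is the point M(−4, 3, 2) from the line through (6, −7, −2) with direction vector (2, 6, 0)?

Direction vector d = (2, 6, 0).
AP = (−10, 10, 4), and AP × d = (−24, 8, −80).
|AP × d|² = 7040 and |d|² = 40, so the distance is √(7040/40) = √176 = 4√11.

4√11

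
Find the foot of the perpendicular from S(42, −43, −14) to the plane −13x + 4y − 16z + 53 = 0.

The perpendicular from S has direction n = (−13, 4, −16): r = (42, −43, −14) + μ(−13, 4, −16).
Substitute into the plane: n·(S + μn) = -53 gives -494 + 441μ = -53, so μ = 1.
Foot = (42, −43, −14) + 1·(−13, 4, −16) = (29, −39, −30).

(29, -39, -30)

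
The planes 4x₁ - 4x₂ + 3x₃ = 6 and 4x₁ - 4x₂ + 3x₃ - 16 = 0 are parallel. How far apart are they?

Both planes have normal n = (4, -4, 3), |n| = √41. Any point on the first plane is at distance |16 − 6|/|n| = 10/√41 = 10√41/41 from the second.

10√41/41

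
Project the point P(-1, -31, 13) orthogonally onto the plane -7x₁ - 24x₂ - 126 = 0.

The perpendicular from P has direction n = (-7, -24, 0): r = (-1, -31, 13) + t(-7, -24, 0).
Substitute into the plane: n·(P + tn) = 126 gives 751 + 625t = 126, so t = -1.
Foot = (-1, -31, 13) + (-1)·(-7, -24, 0) = (6, -7, 13).

(6, -7, 13)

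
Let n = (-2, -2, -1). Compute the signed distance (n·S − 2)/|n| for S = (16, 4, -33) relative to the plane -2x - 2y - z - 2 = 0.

n·S − 2 = -9.
|n| = 3, so the signed distance is -9/3 = -3.

-3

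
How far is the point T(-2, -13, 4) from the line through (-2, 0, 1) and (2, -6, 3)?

A direction vector is d = (4, -6, 2).
AP = (0, -13, 3); AP·d = 84, |AP|² = 178, |d|² = 56.
distance² = |AP|² − (AP·d)²/|d|² = 178 − 7056/56 = 52, so the distance is 2√13.

2√13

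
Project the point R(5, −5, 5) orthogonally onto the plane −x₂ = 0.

(5, 0, 5)

n = (0, −1, 0), |n|² = 1, and n·R − 0 = 5.
t = 5/1 = 5, so the foot is R − t·n = (5, −5, 5) − 5·(0, −1, 0) = (5, 0, 5).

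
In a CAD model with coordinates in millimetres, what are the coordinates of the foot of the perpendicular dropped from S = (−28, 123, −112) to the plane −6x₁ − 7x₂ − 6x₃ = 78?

n = (−6, −7, −6), |n|² = 121, and n·S − 78 = -99.
t = -99/121 = -9/11, so the foot is S − t·n = (−28, 123, −112) − (-9/11)·(−6, −7, −6) = (−362/11, 1290/11, −1286/11).

(-362/11, 1290/11, -1286/11)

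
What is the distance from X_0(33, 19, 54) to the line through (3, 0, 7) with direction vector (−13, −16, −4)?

Direction vector d = (−13, −16, −4).
AP = (30, 19, 47); AP·d = -882, |AP|² = 3470, |d|² = 441.
distance² = |AP|² − (AP·d)²/|d|² = 3470 − 777924/441 = 1706, so the distance is √1706.

√1706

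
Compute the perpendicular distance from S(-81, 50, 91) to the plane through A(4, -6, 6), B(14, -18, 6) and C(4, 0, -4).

5√70/14

AB = (10, -12, 0) and AC = (0, 6, -10), so a normal is n = AB × AC = (120, 100, 60).
Then n·(-81, 50, 91) - 240 = 500.
|n| = √(14400 + 10000 + 3600) = 20√70, so the distance is |500|/(20√70) = 5√70/14.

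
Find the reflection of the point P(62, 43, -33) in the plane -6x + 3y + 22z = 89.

(38, 55, 55)

n = (-6, 3, 22), |n|² = 529, n·P − 89 = -1058, so t = -1058/529 = -2.
Foot F = P − (-2)·n = (50, 49, 11); the reflection is 2F − P = (38, 55, 55).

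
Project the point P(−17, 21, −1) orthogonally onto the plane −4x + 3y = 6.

(3, 6, -1)

The perpendicular from P has direction n = (−4, 3, 0): r = (−17, 21, −1) + μ(−4, 3, 0).
Substitute into the plane: n·(P + μn) = 6 gives 131 + 25μ = 6, so μ = -5.
Foot = (−17, 21, −1) + (-5)·(−4, 3, 0) = (3, 6, −1).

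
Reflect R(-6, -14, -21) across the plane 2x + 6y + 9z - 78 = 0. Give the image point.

(6, 22, 33)

With n = (2, 6, 9), the signed offset is (n·R − 78)/|n|² = -363/121 = -3.
R' = R − 2t·n = (-6, -14, -21) − (-6)·(2, 6, 9) = (6, 22, 33).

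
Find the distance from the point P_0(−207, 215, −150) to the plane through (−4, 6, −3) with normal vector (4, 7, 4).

The plane has equation n·(r − (−4, 6, −3)) = 0, i.e. n·r = 14.
n = (4, 7, 4); n·P − 14 = 63; |n| = 9; distance = 63/9 = 7.

7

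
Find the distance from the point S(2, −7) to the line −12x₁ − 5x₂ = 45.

34/13

d = |(-12)·2 + (-5)·(-7) − 45| / √(144 + 25) = |-34|/13 = 34/13.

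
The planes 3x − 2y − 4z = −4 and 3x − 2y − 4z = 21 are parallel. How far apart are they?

25√29/29

Both planes have normal n = (3, −2, −4), |n| = √29. Any point on the first plane is at distance |21 − (-4)|/|n| = 25/√29 = 25√29/29 from the second.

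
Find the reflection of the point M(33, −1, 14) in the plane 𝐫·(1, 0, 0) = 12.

With n = (1, 0, 0), the signed offset is (n·M − 12)/|n|² = 21/1 = 21.
M' = M − 2t·n = (33, −1, 14) − 42·(1, 0, 0) = (−9, −1, 14).

(-9, -1, 14)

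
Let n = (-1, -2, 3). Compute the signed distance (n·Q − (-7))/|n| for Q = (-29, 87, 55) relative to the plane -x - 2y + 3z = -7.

n·Q − (-7) = 27.
|n| = √14, so the signed distance is 27/√14.

27/√14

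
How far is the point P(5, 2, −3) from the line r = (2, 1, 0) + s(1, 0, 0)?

Direction vector d = (1, 0, 0).
AP = (3, 1, −3); AP·d = 3, |AP|² = 19, |d|² = 1.
distance² = |AP|² − (AP·d)²/|d|² = 19 − 9/1 = 10, so the distance is √10.

√10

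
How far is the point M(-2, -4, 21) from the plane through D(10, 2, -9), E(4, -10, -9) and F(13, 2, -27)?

12√46/23

DE = (-6, -12, 0) and DF = (3, 0, -18), so a normal is n = DE × DF = (216, -108, 36).
n = (216, -108, 36); n·P − 1620 = -864; |n| = 36√46; distance = 864/(36√46) = 24/√46.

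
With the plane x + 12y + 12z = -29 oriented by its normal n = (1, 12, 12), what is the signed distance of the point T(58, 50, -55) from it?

n·T − (-29) = 27.
|n| = 17, so the signed distance is 27/17.

27/17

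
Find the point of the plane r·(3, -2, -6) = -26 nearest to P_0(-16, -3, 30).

The perpendicular from P_0 has direction n = (3, -2, -6): r = (-16, -3, 30) + t(3, -2, -6).
Substitute into the plane: n·(P_0 + tn) = -26 gives -222 + 49t = -26, so t = 4.
Foot = (-16, -3, 30) + 4·(3, -2, -6) = (-4, -11, 6).

(-4, -11, 6)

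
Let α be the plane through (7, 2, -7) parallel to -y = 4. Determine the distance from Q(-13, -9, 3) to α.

Parallel planes share the normal n = (0, -1, 0); since (7, 2, -7) lies on the plane, its equation is -y = -2.
Then n·(-13, -9, 3) - (-2) = 11.
|n| = √(0 + 1 + 0) = 1, so the distance is |11|/1 = 11.

11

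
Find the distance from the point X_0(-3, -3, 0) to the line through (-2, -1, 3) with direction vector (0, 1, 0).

√10

Direction vector d = (0, 1, 0).
AP = (-1, -2, -3), and AP × d = (3, 0, -1).
|AP × d|² = 10 and |d|² = 1, so the distance is √10.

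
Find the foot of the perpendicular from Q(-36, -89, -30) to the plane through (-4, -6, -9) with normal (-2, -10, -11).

n = (-2, -10, -11), |n|² = 225, and n·Q − 167 = 1125.
t = 1125/225 = 5, so the foot is Q − t·n = (-36, -89, -30) − 5·(-2, -10, -11) = (-26, -39, 25).

(-26, -39, 25)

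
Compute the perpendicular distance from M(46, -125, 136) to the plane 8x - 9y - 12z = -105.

Normal vector n = (8, -9, -12), and n·(46, -125, 136) - (-105) = -34.
|n| = √(64 + 81 + 144) = 17, so the distance is |-34|/17 = 2.

2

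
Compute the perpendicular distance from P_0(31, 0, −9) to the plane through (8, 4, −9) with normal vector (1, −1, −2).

The plane has equation n·(r − (8, 4, −9)) = 0, i.e. n·r = 22.
n = (1, −1, −2); n·P − 22 = 27; |n| = √6; distance = 27/√6.

9√6/2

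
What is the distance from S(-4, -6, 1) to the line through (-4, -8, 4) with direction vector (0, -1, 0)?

3

Direction vector d = (0, -1, 0).
AP = (0, 2, -3); AP·d = -2, |AP|² = 13, |d|² = 1.
distance² = |AP|² − (AP·d)²/|d|² = 13 − 4/1 = 9, so the distance is 3.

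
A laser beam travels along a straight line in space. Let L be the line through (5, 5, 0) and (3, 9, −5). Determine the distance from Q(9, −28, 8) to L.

A direction vector is d = (−2, 4, −5).
AP = (4, −33, 8); AP·d = -180, |AP|² = 1169, |d|² = 45.
distance² = |AP|² − (AP·d)²/|d|² = 1169 − 32400/45 = 449, so the distance is √449.

√449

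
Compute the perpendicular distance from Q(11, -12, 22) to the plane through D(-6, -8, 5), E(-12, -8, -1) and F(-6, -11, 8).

4/√3

DE = (-6, 0, -6) and DF = (0, -3, 3), so a normal is n = DE × DF = (-18, 18, 18).
n = (-18, 18, 18); n·P − 54 = -72; |n| = 18√3; distance = 72/(18√3) = 4√3/3.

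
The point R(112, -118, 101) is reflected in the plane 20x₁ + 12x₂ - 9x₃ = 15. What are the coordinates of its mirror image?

n = (20, 12, -9), |n|² = 625, n·R − 15 = -100, so t = -100/625 = -4/25.
Foot F = R − (-4/25)·n = (576/5, -2902/25, 2489/25); the reflection is 2F − R = (592/5, -2854/25, 2453/25).

(592/5, -2854/25, 2453/25)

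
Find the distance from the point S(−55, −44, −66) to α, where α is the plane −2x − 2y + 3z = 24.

24/√17

Normal vector n = (−2, −2, 3), and n·(−55, −44, −66) − 24 = −24.
|n| = √(4 + 4 + 9) = √17, so the distance is |-24|/√17 = 24/√17.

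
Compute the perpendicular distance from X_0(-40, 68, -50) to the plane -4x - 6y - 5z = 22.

Normal vector n = (-4, -6, -5), and n·(-40, 68, -50) - 22 = -20.
|n| = √(16 + 36 + 25) = √77, so the distance is |-20|/√77 = 20/√77.

20√77/77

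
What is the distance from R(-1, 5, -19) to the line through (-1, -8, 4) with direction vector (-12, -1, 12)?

Direction vector d = (-12, -1, 12).
AP = (0, 13, -23); AP·d = -289, |AP|² = 698, |d|² = 289.
distance² = |AP|² − (AP·d)²/|d|² = 698 − 83521/289 = 409, so the distance is √409.

√409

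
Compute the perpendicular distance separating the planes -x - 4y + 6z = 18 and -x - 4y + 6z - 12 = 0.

6√53/53

With common normal n = (-1, -4, 6) (|n| = √53), the distance is |18 − 12|/|n| = 6/√53 = 6√53/53.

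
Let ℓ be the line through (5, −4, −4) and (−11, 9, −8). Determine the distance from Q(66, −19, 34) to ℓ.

7√29

A direction vector is d = (−16, 13, −4).
AP = (61, −15, 38), and AP × d = (−434, −364, 553).
|AP × d|² = 626661 and |d|² = 441, so the distance is √(626661/441) = √1421 = 7√29.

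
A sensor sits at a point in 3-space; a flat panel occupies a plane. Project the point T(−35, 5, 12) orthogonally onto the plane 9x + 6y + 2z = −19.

(-17, 17, 16)

The perpendicular from T has direction n = (9, 6, 2): r = (−35, 5, 12) + λ(9, 6, 2).
Substitute into the plane: n·(T + λn) = -19 gives -261 + 121λ = -19, so λ = 2.
Foot = (−35, 5, 12) + 2·(9, 6, 2) = (−17, 17, 16).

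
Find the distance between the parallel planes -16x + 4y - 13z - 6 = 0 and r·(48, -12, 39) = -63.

Divide the second equation by -3 to match normals: -16x + 4y - 13z = 21.
Both planes have normal n = (-16, 4, -13), |n| = 21. Any point on the first plane is at distance |21 − 6|/|n| = 15/21 = 5/7 from the second.

5/7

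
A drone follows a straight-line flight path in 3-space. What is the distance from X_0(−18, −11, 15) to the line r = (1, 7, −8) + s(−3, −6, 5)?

Direction vector d = (−3, −6, 5).
AP = (−19, −18, 23); AP·d = 280, |AP|² = 1214, |d|² = 70.
distance² = |AP|² − (AP·d)²/|d|² = 1214 − 78400/70 = 94, so the distance is √94.

√94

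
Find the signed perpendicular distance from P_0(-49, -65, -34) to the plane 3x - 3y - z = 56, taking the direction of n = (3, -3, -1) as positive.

26√19/19

n·P_0 − 56 = 26.
|n| = √19, so the signed distance is 26√19/19.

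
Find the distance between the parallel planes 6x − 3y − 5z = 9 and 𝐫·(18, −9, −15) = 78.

17√70/70

Divide the second equation by 3 to match normals: 6x − 3y − 5z = 26.
Both planes have normal n = (6, −3, −5), |n| = √70. Any point on the first plane is at distance |26 − 9|/|n| = 17/√70 = 17√70/70 from the second.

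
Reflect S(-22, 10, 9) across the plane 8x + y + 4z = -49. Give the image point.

With n = (8, 1, 4), the signed offset is (n·S − (-49))/|n|² = -81/81 = -1.
S' = S − 2t·n = (-22, 10, 9) − (-2)·(8, 1, 4) = (-6, 12, 17).

(-6, 12, 17)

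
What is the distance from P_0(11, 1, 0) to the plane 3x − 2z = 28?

5√13/13

d = |3·11 + (-2)·0 − 28| / √(9 + 0 + 4) = |5| / √13 = 5/√13.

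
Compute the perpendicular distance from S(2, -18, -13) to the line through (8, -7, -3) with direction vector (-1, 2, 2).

√113

Direction vector d = (-1, 2, 2).
AP = (-6, -11, -10), and AP × d = (-2, 22, -23).
|AP × d|² = 1017 and |d|² = 9, so the distance is √(1017/9) = √113.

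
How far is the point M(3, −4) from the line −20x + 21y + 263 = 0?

119/29

d = |(-20)·3 + 21·(-4) − (-263)| / √(400 + 441) = |119|/29 = 119/29.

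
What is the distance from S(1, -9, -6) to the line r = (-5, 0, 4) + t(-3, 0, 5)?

9

Direction vector d = (-3, 0, 5).
AP = (6, -9, -10); AP·d = -68, |AP|² = 217, |d|² = 34.
distance² = |AP|² − (AP·d)²/|d|² = 217 − 4624/34 = 81, so the distance is 9.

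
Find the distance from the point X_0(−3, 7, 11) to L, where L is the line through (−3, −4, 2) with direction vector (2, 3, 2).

Direction vector d = (2, 3, 2).
AP = (0, 11, 9), and AP × d = (−5, 18, −22).
|AP × d|² = 833 and |d|² = 17, so the distance is √(833/17) = √49 = 7.

7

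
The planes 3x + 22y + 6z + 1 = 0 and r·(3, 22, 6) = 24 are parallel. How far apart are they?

Both planes have normal n = (3, 22, 6), |n| = 23. Any point on the first plane is at distance |24 − (-1)|/|n| = 25/23 from the second.

25/23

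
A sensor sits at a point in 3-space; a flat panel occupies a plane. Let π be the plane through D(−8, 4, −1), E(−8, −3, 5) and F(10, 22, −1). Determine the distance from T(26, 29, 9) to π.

DE = (0, −7, 6) and DF = (18, 18, 0), so a normal is n = DE × DF = (−108, 108, 126).
d = |(-108)·26 + 108·29 + 126·9 − 1170| / √(11664 + 11664 + 15876) = |288| / 198 = 16/11.

16/11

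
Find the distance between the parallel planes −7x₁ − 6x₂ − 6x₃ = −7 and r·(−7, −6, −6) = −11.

With common normal n = (−7, −6, −6) (|n| = 11), the distance is |(-7) − (-11)|/|n| = 4/11.

4/11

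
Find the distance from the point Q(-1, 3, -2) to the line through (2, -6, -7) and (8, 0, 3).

A direction vector is d = (6, 6, 10).
AP = (-3, 9, 5); AP·d = 86, |AP|² = 115, |d|² = 172.
distance² = |AP|² − (AP·d)²/|d|² = 115 − 7396/172 = 72, so the distance is 6√2.

6√2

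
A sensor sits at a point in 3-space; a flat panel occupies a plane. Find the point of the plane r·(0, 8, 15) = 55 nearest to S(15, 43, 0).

The perpendicular from S has direction n = (0, 8, 15): r = (15, 43, 0) + λ(0, 8, 15).
Substitute into the plane: n·(S + λn) = 55 gives 344 + 289λ = 55, so λ = -1.
Foot = (15, 43, 0) + (-1)·(0, 8, 15) = (15, 35, -15).

(15, 35, -15)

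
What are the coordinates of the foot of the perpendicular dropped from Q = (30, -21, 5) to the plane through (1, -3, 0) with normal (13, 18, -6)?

n = (13, 18, -6), |n|² = 529, and n·Q − (-41) = 23.
t = 23/529 = 1/23, so the foot is Q − t·n = (30, -21, 5) − (1/23)·(13, 18, -6) = (677/23, -501/23, 121/23).

(677/23, -501/23, 121/23)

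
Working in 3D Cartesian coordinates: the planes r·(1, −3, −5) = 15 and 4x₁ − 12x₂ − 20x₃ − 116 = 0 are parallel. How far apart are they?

14/√35

Divide the second equation by 4 to match normals: x₁ − 3x₂ − 5x₃ = 29.
Both planes have normal n = (1, −3, −5), |n| = √35. Any point on the first plane is at distance |29 − 15|/|n| = 14/√35 from the second.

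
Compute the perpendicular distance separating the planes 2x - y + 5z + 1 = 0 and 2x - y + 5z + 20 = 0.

Both planes have normal n = (2, -1, 5), |n| = √30. Any point on the first plane is at distance |(-20) − (-1)|/|n| = 19/√30 from the second.

19/√30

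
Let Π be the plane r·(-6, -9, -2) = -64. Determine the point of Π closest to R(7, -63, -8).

The perpendicular from R has direction n = (-6, -9, -2): r = (7, -63, -8) + λ(-6, -9, -2).
Substitute into the plane: n·(R + λn) = -64 gives 541 + 121λ = -64, so λ = -5.
Foot = (7, -63, -8) + (-5)·(-6, -9, -2) = (37, -18, 2).

(37, -18, 2)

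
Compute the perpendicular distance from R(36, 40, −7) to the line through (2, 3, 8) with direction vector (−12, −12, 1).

Direction vector d = (−12, −12, 1).
AP = (34, 37, −15), and AP × d = (−143, 146, 36).
|AP × d|² = 43061 and |d|² = 289, so the distance is √(43061/289) = √149.

√149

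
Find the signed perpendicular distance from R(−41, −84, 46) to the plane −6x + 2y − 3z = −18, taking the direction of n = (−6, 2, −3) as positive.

n·R − (-18) = -42.
|n| = 7, so the signed distance is -42/7 = -6.

-6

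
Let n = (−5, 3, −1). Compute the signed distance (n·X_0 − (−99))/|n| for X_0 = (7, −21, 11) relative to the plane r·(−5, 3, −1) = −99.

n·X_0 − (-99) = -10.
|n| = √35, so the signed distance is -10/√35.

-10/√35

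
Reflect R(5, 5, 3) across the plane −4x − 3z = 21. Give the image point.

(-11, 5, -9)

n = (−4, 0, −3), |n|² = 25, n·R − 21 = -50, so t = -50/25 = -2.
Foot F = R − (-2)·n = (−3, 5, −3); the reflection is 2F − R = (−11, 5, −9).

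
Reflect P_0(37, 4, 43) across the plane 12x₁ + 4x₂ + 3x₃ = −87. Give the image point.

(-59, -28, 19)

With n = (12, 4, 3), the signed offset is (n·P_0 − (-87))/|n|² = 676/169 = 4.
P_0' = P_0 − 2t·n = (37, 4, 43) − 8·(12, 4, 3) = (−59, −28, 19).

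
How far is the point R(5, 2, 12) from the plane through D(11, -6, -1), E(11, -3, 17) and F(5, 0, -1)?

√73/73

DE = (0, 3, 18) and DF = (-6, 6, 0), so a normal is n = DE × DF = (-108, -108, 18).
Then n·(5, 2, 12) - (-558) = 18.
|n| = √(11664 + 11664 + 324) = 18√73, so the distance is |18|/(18√73) = √73/73.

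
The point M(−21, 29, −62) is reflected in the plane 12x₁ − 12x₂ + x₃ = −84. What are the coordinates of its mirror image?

With n = (12, −12, 1), the signed offset is (n·M − (-84))/|n|² = -578/289 = -2.
M' = M − 2t·n = (−21, 29, −62) − (-4)·(12, −12, 1) = (27, −19, −58).

(27, -19, -58)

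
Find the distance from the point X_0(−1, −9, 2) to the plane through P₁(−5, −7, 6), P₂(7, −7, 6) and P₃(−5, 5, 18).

√2

P₁P₂ = (12, 0, 0) and P₁P₃ = (0, 12, 12), so a normal is n = P₁P₂ × P₁P₃ = (0, −144, 144).
d = |(-144)·(-9) + 144·2 − 1872| / √(0 + 20736 + 20736) = |-288| / (144√2) = √2.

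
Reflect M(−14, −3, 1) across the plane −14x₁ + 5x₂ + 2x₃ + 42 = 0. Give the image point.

n = (−14, 5, 2), |n|² = 225, n·M − (-42) = 225, so t = 225/225 = 1.
Foot F = M − 1·n = (0, −8, −1); the reflection is 2F − M = (14, −13, −3).

(14, -13, -3)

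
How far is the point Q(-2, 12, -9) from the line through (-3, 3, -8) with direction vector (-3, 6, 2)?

√34

Direction vector d = (-3, 6, 2).
AP = (1, 9, -1), and AP × d = (24, 1, 33).
|AP × d|² = 1666 and |d|² = 49, so the distance is √(1666/49) = √34.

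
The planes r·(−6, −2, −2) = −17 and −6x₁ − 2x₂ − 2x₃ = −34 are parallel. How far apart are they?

17/(2√11)

With common normal n = (−6, −2, −2) (|n| = 2√11), the distance is |(-17) − (-34)|/|n| = 17/(2√11).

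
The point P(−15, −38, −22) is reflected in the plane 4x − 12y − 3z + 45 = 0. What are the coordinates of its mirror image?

(-39, 34, -4)

With n = (4, −12, −3), the signed offset is (n·P − (-45))/|n|² = 507/169 = 3.
P' = P − 2t·n = (−15, −38, −22) − 6·(4, −12, −3) = (−39, 34, −4).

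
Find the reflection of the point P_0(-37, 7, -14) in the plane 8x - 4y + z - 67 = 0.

n = (8, -4, 1), |n|² = 81, n·P_0 − 67 = -405, so t = -405/81 = -5.
Foot F = P_0 − (-5)·n = (3, -13, -9); the reflection is 2F − P_0 = (43, -33, -4).

(43, -33, -4)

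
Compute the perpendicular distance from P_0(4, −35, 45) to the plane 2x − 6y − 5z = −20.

√65/5

Normal vector n = (2, −6, −5), and n·(4, −35, 45) − (−20) = 13.
|n| = √(4 + 36 + 25) = √65, so the distance is |13|/√65 = √65/5.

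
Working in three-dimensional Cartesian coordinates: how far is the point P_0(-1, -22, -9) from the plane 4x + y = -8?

18/√17

Normal vector n = (4, 1, 0), and n·(-1, -22, -9) - (-8) = -18.
|n| = √(16 + 1 + 0) = √17, so the distance is |-18|/√17 = 18√17/17.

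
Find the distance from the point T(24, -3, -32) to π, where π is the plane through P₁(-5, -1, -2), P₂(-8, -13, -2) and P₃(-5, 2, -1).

28/√26

P₁P₂ = (-3, -12, 0) and P₁P₃ = (0, 3, 1), so a normal is n = P₁P₂ × P₁P₃ = (-12, 3, -9).
d = |(-12)·24 + 3·(-3) + (-9)·(-32) − 75| / √(144 + 9 + 81) = |-84| / (3√26) = 28/√26.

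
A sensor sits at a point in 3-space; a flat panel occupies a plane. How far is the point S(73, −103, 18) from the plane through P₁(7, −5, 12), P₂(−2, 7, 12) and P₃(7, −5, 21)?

6

P₁P₂ = (−9, 12, 0) and P₁P₃ = (0, 0, 9), so a normal is n = P₁P₂ × P₁P₃ = (108, 81, 0).
n = (108, 81, 0); n·P − 351 = -810; |n| = 135; distance = 810/135 = 6.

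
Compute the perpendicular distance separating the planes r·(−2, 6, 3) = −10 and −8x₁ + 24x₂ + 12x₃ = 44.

Divide the second equation by 4 to match normals: −2x₁ + 6x₂ + 3x₃ = 11.
Both planes have normal n = (−2, 6, 3), |n| = 7. Any point on the first plane is at distance |11 − (-10)|/|n| = 21/7 = 3 from the second.

3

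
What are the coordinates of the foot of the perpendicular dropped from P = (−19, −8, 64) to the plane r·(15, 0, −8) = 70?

The perpendicular from P has direction n = (15, 0, −8): r = (−19, −8, 64) + λ(15, 0, −8).
Substitute into the plane: n·(P + λn) = 70 gives -797 + 289λ = 70, so λ = 3.
Foot = (−19, −8, 64) + 3·(15, 0, −8) = (26, −8, 40).

(26, -8, 40)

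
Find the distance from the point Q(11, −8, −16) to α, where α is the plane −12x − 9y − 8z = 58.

10/17

Normal vector n = (−12, −9, −8), and n·(11, −8, −16) − 58 = 10.
|n| = √(144 + 81 + 64) = 17, so the distance is |10|/17 = 10/17.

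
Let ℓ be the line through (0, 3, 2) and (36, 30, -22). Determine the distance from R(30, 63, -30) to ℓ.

30

A direction vector is d = (36, 27, -24).
AP = (30, 60, -32), and AP × d = (-576, -432, -1350).
|AP × d|² = 2340900 and |d|² = 2601, so the distance is √(2340900/2601) = √900 = 30.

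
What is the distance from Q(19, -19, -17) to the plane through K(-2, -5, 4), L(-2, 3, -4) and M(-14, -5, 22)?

KL = (0, 8, -8) and KM = (-12, 0, 18), so a normal is n = KL × KM = (144, 96, 96).
n = (144, 96, 96); n·P − (-384) = -336; |n| = 48√17; distance = 336/(48√17) = 7/√17.

7√17/17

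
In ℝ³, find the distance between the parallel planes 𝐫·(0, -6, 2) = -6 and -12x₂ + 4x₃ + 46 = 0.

Divide the second equation by 2 to match normals: -6x₂ + 2x₃ = -23.
Both planes have normal n = (0, -6, 2), |n| = 2√10. Any point on the first plane is at distance |(-23) − (-6)|/|n| = 17/(2√10) from the second.

17√10/20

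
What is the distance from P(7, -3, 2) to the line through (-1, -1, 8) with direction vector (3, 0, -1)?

√14

Direction vector d = (3, 0, -1).
AP = (8, -2, -6); AP·d = 30, |AP|² = 104, |d|² = 10.
distance² = |AP|² − (AP·d)²/|d|² = 104 − 900/10 = 14, so the distance is √14.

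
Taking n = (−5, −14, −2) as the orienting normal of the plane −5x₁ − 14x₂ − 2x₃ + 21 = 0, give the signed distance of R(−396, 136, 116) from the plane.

n·R − (-21) = -135.
|n| = 15, so the signed distance is -135/15 = -9.

-9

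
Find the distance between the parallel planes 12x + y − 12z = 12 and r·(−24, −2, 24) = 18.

21/17

Divide the second equation by -2 to match normals: 12x + y − 12z = -9.
With common normal n = (12, 1, −12) (|n| = 17), the distance is |12 − (-9)|/|n| = 21/17.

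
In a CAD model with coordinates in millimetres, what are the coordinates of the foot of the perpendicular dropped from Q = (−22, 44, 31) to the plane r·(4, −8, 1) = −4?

The perpendicular from Q has direction n = (4, −8, 1): r = (−22, 44, 31) + λ(4, −8, 1).
Substitute into the plane: n·(Q + λn) = -4 gives -409 + 81λ = -4, so λ = 5.
Foot = (−22, 44, 31) + 5·(4, −8, 1) = (−2, 4, 36).

(-2, 4, 36)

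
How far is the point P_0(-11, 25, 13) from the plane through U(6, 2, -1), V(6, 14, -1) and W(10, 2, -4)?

1

UV = (0, 12, 0) and UW = (4, 0, -3), so a normal is n = UV × UW = (-36, 0, -48).
n = (-36, 0, -48); n·P − (-168) = -60; |n| = 60; distance = 60/60 = 1.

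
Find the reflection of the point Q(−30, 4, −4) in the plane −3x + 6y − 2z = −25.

(-12, -32, 8)

With n = (−3, 6, −2), the signed offset is (n·Q − (-25))/|n|² = 147/49 = 3.
Q' = Q − 2t·n = (−30, 4, −4) − 6·(−3, 6, −2) = (−12, −32, 8).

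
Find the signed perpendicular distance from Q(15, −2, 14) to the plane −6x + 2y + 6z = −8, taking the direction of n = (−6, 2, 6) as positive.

-1/√19

n·Q − (-8) = -2.
|n| = 2√19, so the signed distance is -1/√19.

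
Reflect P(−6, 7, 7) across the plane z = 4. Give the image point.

(-6, 7, 1)

With n = (0, 0, 1), the signed offset is (n·P − 4)/|n|² = 3/1 = 3.
P' = P − 2t·n = (−6, 7, 7) − 6·(0, 0, 1) = (−6, 7, 1).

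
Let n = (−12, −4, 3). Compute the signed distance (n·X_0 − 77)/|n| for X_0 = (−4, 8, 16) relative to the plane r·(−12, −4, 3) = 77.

-1

n·X_0 − 77 = -13.
|n| = 13, so the signed distance is -13/13 = -1.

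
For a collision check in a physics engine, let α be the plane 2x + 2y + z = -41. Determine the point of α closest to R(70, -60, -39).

(586/9, -584/9, -373/9)

The perpendicular from R has direction n = (2, 2, 1): r = (70, -60, -39) + λ(2, 2, 1).
Substitute into the plane: n·(R + λn) = -41 gives -19 + 9λ = -41, so λ = -22/9.
Foot = (70, -60, -39) + (-22/9)·(2, 2, 1) = (586/9, -584/9, -373/9).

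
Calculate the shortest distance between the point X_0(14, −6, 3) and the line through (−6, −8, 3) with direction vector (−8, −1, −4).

Direction vector d = (−8, −1, −4).
AP = (20, 2, 0); AP·d = -162, |AP|² = 404, |d|² = 81.
distance² = |AP|² − (AP·d)²/|d|² = 404 − 26244/81 = 80, so the distance is 4√5.

4√5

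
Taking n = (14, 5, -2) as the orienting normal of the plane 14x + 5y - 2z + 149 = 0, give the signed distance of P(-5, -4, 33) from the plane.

-7/15

n·P − (-149) = -7.
|n| = 15, so the signed distance is -7/15.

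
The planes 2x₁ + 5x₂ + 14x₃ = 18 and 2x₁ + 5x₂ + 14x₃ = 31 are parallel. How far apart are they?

With common normal n = (2, 5, 14) (|n| = 15), the distance is |18 − 31|/|n| = 13/15.

13/15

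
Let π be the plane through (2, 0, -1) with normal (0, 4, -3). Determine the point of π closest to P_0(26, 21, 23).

(26, 477/25, 611/25)

n = (0, 4, -3), |n|² = 25, and n·P_0 − 3 = 12.
t = 12/25, so the foot is P_0 − t·n = (26, 21, 23) − (12/25)·(0, 4, -3) = (26, 477/25, 611/25).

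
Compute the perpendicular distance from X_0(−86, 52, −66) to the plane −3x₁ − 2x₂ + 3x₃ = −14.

n = (−3, −2, 3); n·P − (-14) = -30; |n| = √22; distance = 30/√22.

15√22/11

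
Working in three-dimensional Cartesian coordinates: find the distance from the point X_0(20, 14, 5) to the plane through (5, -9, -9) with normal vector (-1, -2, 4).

The plane has equation n·(r − (5, -9, -9)) = 0, i.e. n·r = -23.
d = |(-1)·20 + (-2)·14 + 4·5 − (-23)| / √(1 + 4 + 16) = |-5| / √21 = 5/√21.

5√21/21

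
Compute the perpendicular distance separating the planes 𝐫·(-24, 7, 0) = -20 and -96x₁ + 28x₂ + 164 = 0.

21/25

Divide the second equation by 4 to match normals: -24x₁ + 7x₂ = -41.
With common normal n = (-24, 7, 0) (|n| = 25), the distance is |(-20) − (-41)|/|n| = 21/25.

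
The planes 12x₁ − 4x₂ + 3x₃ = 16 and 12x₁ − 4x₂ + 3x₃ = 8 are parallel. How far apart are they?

8/13

With common normal n = (12, −4, 3) (|n| = 13), the distance is |16 − 8|/|n| = 8/13.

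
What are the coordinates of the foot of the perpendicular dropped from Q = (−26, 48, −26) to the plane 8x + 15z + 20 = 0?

n = (8, 0, 15), |n|² = 289, and n·Q − (-20) = -578.
t = -578/289 = -2, so the foot is Q − t·n = (−26, 48, −26) − (-2)·(8, 0, 15) = (−10, 48, 4).

(-10, 48, 4)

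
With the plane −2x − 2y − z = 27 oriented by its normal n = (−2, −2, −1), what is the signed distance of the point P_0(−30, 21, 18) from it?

-9

n·P_0 − 27 = -27.
|n| = 3, so the signed distance is -27/3 = -9.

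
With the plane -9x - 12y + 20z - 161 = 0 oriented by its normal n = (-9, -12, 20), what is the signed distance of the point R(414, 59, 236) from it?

5

n·R − 161 = 125.
|n| = 25, so the signed distance is 125/25 = 5.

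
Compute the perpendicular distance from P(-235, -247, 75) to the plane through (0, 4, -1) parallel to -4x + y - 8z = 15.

9

Parallel planes share the normal n = (-4, 1, -8); since (0, 4, -1) lies on the plane, its equation is -4x + y - 8z = 12.
Then n·(-235, -247, 75) - 12 = 81.
|n| = √(16 + 1 + 64) = 9, so the distance is |81|/9 = 9.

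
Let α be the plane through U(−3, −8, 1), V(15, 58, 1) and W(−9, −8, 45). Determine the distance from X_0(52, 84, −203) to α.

UV = (18, 66, 0) and UW = (−6, 0, 44), so a normal is n = UV × UW = (2904, −792, 396).
n = (2904, −792, 396); n·P − (-1980) = 6072; |n| = 3036; distance = 6072/3036 = 2.

2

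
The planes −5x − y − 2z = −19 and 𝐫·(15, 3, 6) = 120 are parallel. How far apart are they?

Divide the second equation by -3 to match normals: −5x − y − 2z = -40.
With common normal n = (−5, −1, −2) (|n| = √30), the distance is |(-19) − (-40)|/|n| = 21/√30 = 7√30/10.

21/√30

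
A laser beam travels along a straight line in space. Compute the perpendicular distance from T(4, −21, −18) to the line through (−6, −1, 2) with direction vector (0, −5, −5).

Direction vector d = (0, −5, −5).
AP = (10, −20, −20), and AP × d = (0, 50, −50).
|AP × d|² = 5000 and |d|² = 50, so the distance is √(5000/50) = √100 = 10.

10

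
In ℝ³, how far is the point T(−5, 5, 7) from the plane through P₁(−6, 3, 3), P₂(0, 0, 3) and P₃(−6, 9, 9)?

P₁P₂ = (6, −3, 0) and P₁P₃ = (0, 6, 6), so a normal is n = P₁P₂ × P₁P₃ = (−18, −36, 36).
d = |(-18)·(-5) + (-36)·5 + 36·7 − 108| / √(324 + 1296 + 1296) = |54| / 54 = 1.

1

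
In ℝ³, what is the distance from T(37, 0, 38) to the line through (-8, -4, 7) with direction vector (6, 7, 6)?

√1066

Direction vector d = (6, 7, 6).
AP = (45, 4, 31); AP·d = 484, |AP|² = 3002, |d|² = 121.
distance² = |AP|² − (AP·d)²/|d|² = 3002 − 234256/121 = 1066, so the distance is √1066.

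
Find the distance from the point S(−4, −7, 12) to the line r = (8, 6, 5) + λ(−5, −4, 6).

3√6

Direction vector d = (−5, −4, 6).
AP = (−12, −13, 7); AP·d = 154, |AP|² = 362, |d|² = 77.
distance² = |AP|² − (AP·d)²/|d|² = 362 − 23716/77 = 54, so the distance is 3√6.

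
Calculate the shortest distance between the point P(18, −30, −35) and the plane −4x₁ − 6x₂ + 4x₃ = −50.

9√17/17

d = |(-4)·18 + (-6)·(-30) + 4·(-35) − (-50)| / √(16 + 36 + 16) = |18| / (2√17) = 9√17/17.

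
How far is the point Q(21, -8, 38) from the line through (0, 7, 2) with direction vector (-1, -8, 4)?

Direction vector d = (-1, -8, 4).
AP = (21, -15, 36), and AP × d = (228, -120, -183).
|AP × d|² = 99873 and |d|² = 81, so the distance is √(99873/81) = √1233 = 3√137.

3√137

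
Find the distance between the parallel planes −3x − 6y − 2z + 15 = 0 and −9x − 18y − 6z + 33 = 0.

Divide the second equation by 3 to match normals: −3x − 6y − 2z = -11.
With common normal n = (−3, −6, −2) (|n| = 7), the distance is |(-15) − (-11)|/|n| = 4/7.

4/7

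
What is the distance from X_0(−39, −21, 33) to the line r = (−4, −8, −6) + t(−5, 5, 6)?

Direction vector d = (−5, 5, 6).
AP = (−35, −13, 39); AP·d = 344, |AP|² = 2915, |d|² = 86.
distance² = |AP|² − (AP·d)²/|d|² = 2915 − 118336/86 = 1539, so the distance is 9√19.

9√19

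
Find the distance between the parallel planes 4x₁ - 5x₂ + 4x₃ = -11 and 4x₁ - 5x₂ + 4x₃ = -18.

7/√57

With common normal n = (4, -5, 4) (|n| = √57), the distance is |(-11) − (-18)|/|n| = 7/√57 = 7√57/57.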